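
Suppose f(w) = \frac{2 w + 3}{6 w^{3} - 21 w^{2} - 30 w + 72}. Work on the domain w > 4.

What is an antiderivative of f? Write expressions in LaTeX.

An antiderivative is F(w) = \frac{11 \log{\left(w - 4 \right)}}{90} - \frac{4 \log{\left(w - \frac{3}{2} \right)}}{35} - \frac{\log{\left(w + 2 \right)}}{126}.

The denominator factors as 3 \left(w - 4\right) \left(w + 2\right) \left(2 w - 3\right); partial fractions split f into directly integrable pieces: - \frac{8}{35 \left(2 w - 3\right)} - \frac{1}{126 \left(w + 2\right)} + \frac{11}{90 \left(w - 4\right)}.
Check: d/dw[\frac{11 \log{\left(w - 4 \right)}}{90} - \frac{4 \log{\left(w - \frac{3}{2} \right)}}{35} - \frac{\log{\left(w + 2 \right)}}{126}] = \frac{2 w + 3}{6 w^{3} - 21 w^{2} - 30 w + 72} = f(w).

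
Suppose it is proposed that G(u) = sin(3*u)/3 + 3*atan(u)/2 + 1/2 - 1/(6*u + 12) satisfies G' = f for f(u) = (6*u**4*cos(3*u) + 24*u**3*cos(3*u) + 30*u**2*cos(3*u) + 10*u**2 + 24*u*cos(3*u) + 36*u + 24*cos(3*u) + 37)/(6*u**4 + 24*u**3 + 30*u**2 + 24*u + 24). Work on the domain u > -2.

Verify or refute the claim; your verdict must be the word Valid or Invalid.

d/du[G] = (6*u**4*cos(3*u) + 24*u**3*cos(3*u) + 30*u**2*cos(3*u) + 10*u**2 + 24*u*cos(3*u) + 36*u + 24*cos(3*u) + 37)/(6*u**4 + 24*u**3 + 30*u**2 + 24*u + 24)
This equals f(u) exactly, so the claim holds.

Valid: G'(u) = f(u).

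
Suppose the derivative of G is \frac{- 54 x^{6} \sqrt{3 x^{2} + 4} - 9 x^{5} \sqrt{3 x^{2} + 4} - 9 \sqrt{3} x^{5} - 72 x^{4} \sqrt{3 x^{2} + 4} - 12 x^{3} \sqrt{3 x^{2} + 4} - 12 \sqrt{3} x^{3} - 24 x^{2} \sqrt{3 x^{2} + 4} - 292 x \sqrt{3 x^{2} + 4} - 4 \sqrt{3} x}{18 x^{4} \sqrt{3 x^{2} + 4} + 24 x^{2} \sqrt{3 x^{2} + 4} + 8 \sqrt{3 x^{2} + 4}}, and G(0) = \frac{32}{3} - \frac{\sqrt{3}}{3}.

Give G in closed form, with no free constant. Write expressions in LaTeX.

G(x) = - x^{3} - \frac{x^{2}}{4} - \frac{\sqrt{x^{2} + \frac{4}{3}}}{2} - \frac{4}{3} + \frac{4}{\frac{x^{2}}{2} + \frac{1}{3}}

Recover the given G'(x) by differentiating a candidate G(x); any mismatch rules it out.
A general antiderivative is - x^{3} - \frac{x^{2}}{4} - \frac{\sqrt{x^{2} + \frac{4}{3}}}{2} - \frac{4}{3} + \frac{4}{\frac{x^{2}}{2} + \frac{1}{3}} + C.
The condition gives C = \frac{32}{3} - \frac{\sqrt{3}}{3} - (\frac{32}{3} - \frac{\sqrt{3}}{3}) = 0.
So G(x) = - x^{3} - \frac{x^{2}}{4} - \frac{\sqrt{x^{2} + \frac{4}{3}}}{2} - \frac{4}{3} + \frac{4}{\frac{x^{2}}{2} + \frac{1}{3}}.
Check: d/dx[- x^{3} - \frac{x^{2}}{4} - \frac{\sqrt{x^{2} + \frac{4}{3}}}{2} - \frac{4}{3} + \frac{4}{\frac{x^{2}}{2} + \frac{1}{3}}] = \frac{- 54 x^{6} \sqrt{3 x^{2} + 4} - 9 x^{5} \sqrt{3 x^{2} + 4} - 9 \sqrt{3} x^{5} - 72 x^{4} \sqrt{3 x^{2} + 4} - 12 x^{3} \sqrt{3 x^{2} + 4} - 12 \sqrt{3} x^{3} - 24 x^{2} \sqrt{3 x^{2} + 4} - 292 x \sqrt{3 x^{2} + 4} - 4 \sqrt{3} x}{18 x^{4} \sqrt{3 x^{2} + 4} + 24 x^{2} \sqrt{3 x^{2} + 4} + 8 \sqrt{3 x^{2} + 4}} = G'(x).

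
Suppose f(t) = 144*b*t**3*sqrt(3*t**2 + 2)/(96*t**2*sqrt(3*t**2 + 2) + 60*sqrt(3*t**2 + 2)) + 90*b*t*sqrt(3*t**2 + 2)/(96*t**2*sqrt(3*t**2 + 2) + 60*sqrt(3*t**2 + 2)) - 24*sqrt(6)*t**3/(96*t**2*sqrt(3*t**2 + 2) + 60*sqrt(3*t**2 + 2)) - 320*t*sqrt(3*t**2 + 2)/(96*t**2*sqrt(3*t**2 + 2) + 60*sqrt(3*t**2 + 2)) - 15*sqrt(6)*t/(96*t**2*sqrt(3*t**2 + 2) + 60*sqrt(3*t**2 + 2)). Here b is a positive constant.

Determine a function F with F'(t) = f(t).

An antiderivative is F(t) = 3*b*t**2/4 - sqrt(2*t**2 + 4/3)/4 - 5*log(4*t**2 + 5/2)/3.

Integrate term by term and add the pieces.
Check: d/dt[3*b*t**2/4 - sqrt(2*t**2 + 4/3)/4 - 5*log(4*t**2 + 5/2)/3] = (144*b*t**3*sqrt(3*t**2 + 2) + 90*b*t*sqrt(3*t**2 + 2) - 24*sqrt(6)*t**3 - 320*t*sqrt(3*t**2 + 2) - 15*sqrt(6)*t)/(96*t**2*sqrt(3*t**2 + 2) + 60*sqrt(3*t**2 + 2)), which equals f(t).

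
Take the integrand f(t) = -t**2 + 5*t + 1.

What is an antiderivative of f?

An antiderivative is F(t) = -t**3/3 + 5*t**2/2 + t.

The integrand splits into summands that can be handled one at a time.
Check: d/dt[-t**3/3 + 5*t**2/2 + t] = -t**2 + 5*t + 1 = f(t).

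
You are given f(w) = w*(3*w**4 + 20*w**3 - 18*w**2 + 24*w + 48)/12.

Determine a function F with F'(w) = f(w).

An antiderivative is F(w) = w**6/24 + w**5/3 - 3*w**4/8 + 2*w**3/3 + 2*w**2.

An antiderivative F(w) passes only if d/dw[F] lands on f(w) exactly.
Check: d/dw[w**6/24 + w**5/3 - 3*w**4/8 + 2*w**3/3 + 2*w**2] = w**5/4 + 5*w**4/3 - 3*w**3/2 + 2*w**2 + 4*w, which equals f(w).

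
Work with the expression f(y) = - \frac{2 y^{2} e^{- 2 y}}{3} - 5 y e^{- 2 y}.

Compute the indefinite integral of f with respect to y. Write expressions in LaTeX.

Recognize the product-rule pattern: f = u'v + uv' with u = \frac{y^{2}}{3} + \frac{17 y}{6} + \frac{17}{12}, v = e^{- 2 y}, so integration by parts undoes it.
Check: d/dy[\frac{\left(4 y^{2} + 34 y + 17\right) e^{- 2 y}}{12}] = \frac{\left(- 2 y^{2} - 15 y\right) e^{- 2 y}}{3}, which equals f(y).

F(y) = \frac{\left(4 y^{2} + 34 y + 17\right) e^{- 2 y}}{12} + C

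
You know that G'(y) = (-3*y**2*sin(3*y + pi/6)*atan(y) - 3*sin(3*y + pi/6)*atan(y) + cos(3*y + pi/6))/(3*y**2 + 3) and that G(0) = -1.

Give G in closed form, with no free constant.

G(y) = cos(3*y + pi/6)*atan(y)/3 - 1

G'(y) has the shape u'v + uv' for u = atan(y)/3 and v = cos(3*y + pi/6) — it is the derivative of the product u*v.
A general antiderivative is cos(3*y + pi/6)*atan(y)/3 + C.
The condition gives C = -1 - (0) = -1.
So G(y) = cos(3*y + pi/6)*atan(y)/3 - 1.
Check: d/dy[cos(3*y + pi/6)*atan(y)/3 - 1] = (-3*y**2*sin(3*y + pi/6)*atan(y) - 3*sin(3*y + pi/6)*atan(y) + cos(3*y + pi/6))/(3*y**2 + 3) = G'(y).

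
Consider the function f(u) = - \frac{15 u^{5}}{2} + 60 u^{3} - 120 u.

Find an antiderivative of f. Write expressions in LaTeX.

An antiderivative is F(u) = - \frac{5 u^{6}}{4} + 15 u^{4} - 60 u^{2}.

The substitution w = u^{2} - 4 works: f is exactly (dF/dw)*(dw/du) for that inner function.
Check: d/du[- \frac{5 u^{6}}{4} + 15 u^{4} - 60 u^{2}] = - \frac{15 u^{5}}{2} + 60 u^{3} - 120 u = f(u).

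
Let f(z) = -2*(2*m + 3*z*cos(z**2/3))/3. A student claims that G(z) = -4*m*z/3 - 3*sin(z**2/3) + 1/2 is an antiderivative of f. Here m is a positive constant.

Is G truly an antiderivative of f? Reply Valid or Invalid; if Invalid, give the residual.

Valid - differentiating G returns exactly f.

d/dz[G] = -4*m/3 - 2*z*cos(z**2/3)
This equals f(z) exactly, so the claim holds.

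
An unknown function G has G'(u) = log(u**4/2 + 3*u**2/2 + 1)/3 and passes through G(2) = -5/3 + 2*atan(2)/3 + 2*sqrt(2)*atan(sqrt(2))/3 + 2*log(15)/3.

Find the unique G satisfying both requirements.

Recover the given G'(u) by differentiating a candidate G(u); any mismatch rules it out.
A general antiderivative is u*log(u**4/2 + 3*u**2/2 + 1)/3 - 4*u/3 + 2*atan(u)/3 + 2*sqrt(2)*atan(sqrt(2)*u/2)/3 + C.
The condition gives C = -5/3 + 2*atan(2)/3 + 2*sqrt(2)*atan(sqrt(2))/3 + 2*log(15)/3 - (-8/3 + 2*atan(2)/3 + 2*sqrt(2)*atan(sqrt(2))/3 + 2*log(15)/3) = 1.
So G(u) = (u*log(u**4/2 + 3*u**2/2 + 1) - 4*u + 2*atan(u) + 2*sqrt(2)*atan(sqrt(2)*u/2) + 3)/3.
Check: d/du[(u*log(u**4/2 + 3*u**2/2 + 1) - 4*u + 2*atan(u) + 2*sqrt(2)*atan(sqrt(2)*u/2) + 3)/3] = log(u**4/2 + 3*u**2/2 + 1)/3 = G'(u).

G(u) = (u*log(u**4/2 + 3*u**2/2 + 1) - 4*u + 2*atan(u) + 2*sqrt(2)*atan(sqrt(2)*u/2) + 3)/3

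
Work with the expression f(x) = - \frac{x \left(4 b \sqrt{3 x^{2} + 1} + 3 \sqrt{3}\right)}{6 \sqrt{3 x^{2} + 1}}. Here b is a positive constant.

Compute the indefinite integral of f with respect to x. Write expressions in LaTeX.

Since d/dx undoes antidifferentiation here, F'(x) = f(x) is required of F(x).
Check: d/dx[\frac{\sqrt{3} \left(- 2 \sqrt{3} b x^{2} - 3 \sqrt{3 x^{2} + 1}\right)}{18}] = \frac{- 4 b x \sqrt{3 x^{2} + 1} - 3 \sqrt{3} x}{6 \sqrt{3 x^{2} + 1}}, which equals f(x).

F(x) = \frac{\sqrt{3} \left(- 2 \sqrt{3} b x^{2} - 3 \sqrt{3 x^{2} + 1}\right)}{18} + C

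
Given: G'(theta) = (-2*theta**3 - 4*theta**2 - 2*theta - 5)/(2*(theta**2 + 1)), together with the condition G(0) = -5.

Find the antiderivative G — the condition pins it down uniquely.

G(theta) = -theta**2/2 - 2*theta - atan(theta)/2 - 5

A candidate passes only if d/dtheta[G] lands on the given G'(theta) exactly.
A general antiderivative is -theta**2/2 - 2*theta - atan(theta)/2 - 4 + C.
The condition gives C = -5 - (-4) = -1.
So G(theta) = -theta**2/2 - 2*theta - atan(theta)/2 - 5.
Check: d/dtheta[-theta**2/2 - 2*theta - atan(theta)/2 - 5] = (-2*theta**3 - 4*theta**2 - 2*theta - 5)/(2*theta**2 + 2), which equals G'(theta).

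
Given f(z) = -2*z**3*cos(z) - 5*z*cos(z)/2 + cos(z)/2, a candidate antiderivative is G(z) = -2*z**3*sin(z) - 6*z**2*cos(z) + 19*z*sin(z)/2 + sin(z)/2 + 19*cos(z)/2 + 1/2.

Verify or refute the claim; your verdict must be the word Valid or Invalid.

d/dz[G] = -2*z**3*cos(z) - 5*z*cos(z)/2 + cos(z)/2
This equals f(z) exactly, so the claim holds.

Valid - differentiating G returns exactly f.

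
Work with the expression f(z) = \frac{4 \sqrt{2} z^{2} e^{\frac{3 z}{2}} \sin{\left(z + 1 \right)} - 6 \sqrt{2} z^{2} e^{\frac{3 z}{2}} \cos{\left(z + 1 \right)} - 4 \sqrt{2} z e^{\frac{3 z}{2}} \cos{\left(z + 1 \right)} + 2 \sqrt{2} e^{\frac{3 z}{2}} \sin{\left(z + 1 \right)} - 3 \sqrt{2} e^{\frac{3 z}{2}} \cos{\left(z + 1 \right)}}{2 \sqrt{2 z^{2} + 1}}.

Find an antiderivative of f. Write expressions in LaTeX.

An antiderivative is F(z) = - 2 \sqrt{z^{2} + \frac{1}{2}} e^{\frac{3 z}{2}} \cos{\left(z + 1 \right)}.

Any candidate F(z) must reproduce f(z) exactly when differentiated.
Check: d/dz[- 2 \sqrt{z^{2} + \frac{1}{2}} e^{\frac{3 z}{2}} \cos{\left(z + 1 \right)}] = \frac{\sqrt{2} \left(4 z^{2} e^{\frac{3 z}{2}} \sin{\left(z + 1 \right)} - 6 z^{2} e^{\frac{3 z}{2}} \cos{\left(z + 1 \right)} - 4 z e^{\frac{3 z}{2}} \cos{\left(z + 1 \right)} + 2 e^{\frac{3 z}{2}} \sin{\left(z + 1 \right)} - 3 e^{\frac{3 z}{2}} \cos{\left(z + 1 \right)}\right)}{2 \sqrt{2 z^{2} + 1}}, which equals f(z).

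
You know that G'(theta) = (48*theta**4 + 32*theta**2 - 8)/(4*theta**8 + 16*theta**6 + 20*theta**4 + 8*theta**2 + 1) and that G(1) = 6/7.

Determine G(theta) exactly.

G(theta) = -4*theta/(theta**4 + 2*theta**2 + 1/2) + 2

Recognize the product-rule pattern: G'(theta) = u'v + uv' with u = -4*theta, v = 1/(theta**4 + 2*theta**2 + 1/2), so integration by parts undoes it.
A general antiderivative is -4*theta/(theta**4 + 2*theta**2 + 1/2) + C.
The condition gives C = 6/7 - (-8/7) = 2.
So G(theta) = -4*theta/(theta**4 + 2*theta**2 + 1/2) + 2.
Check: d/dtheta[-4*theta/(theta**4 + 2*theta**2 + 1/2) + 2] = (48*theta**4 + 32*theta**2 - 8)/(4*theta**8 + 16*theta**6 + 20*theta**4 + 8*theta**2 + 1) = G'(theta).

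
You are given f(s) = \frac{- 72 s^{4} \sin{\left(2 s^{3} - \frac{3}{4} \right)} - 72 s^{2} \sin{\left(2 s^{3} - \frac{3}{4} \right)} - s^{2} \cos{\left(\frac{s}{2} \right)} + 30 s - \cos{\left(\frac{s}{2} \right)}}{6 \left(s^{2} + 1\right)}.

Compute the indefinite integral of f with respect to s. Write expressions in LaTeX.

Whatever form F(s) takes, F'(s) = f(s) is non-negotiable.
Check: d/ds[\frac{15 \log{\left(3 s^{2} + 3 \right)} - 2 \sin{\left(\frac{s}{2} \right)} + 12 \cos{\left(2 s^{3} - \frac{3}{4} \right)}}{6}] = \frac{- 72 s^{4} \sin{\left(2 s^{3} - \frac{3}{4} \right)} - 72 s^{2} \sin{\left(2 s^{3} - \frac{3}{4} \right)} - s^{2} \cos{\left(\frac{s}{2} \right)} + 30 s - \cos{\left(\frac{s}{2} \right)}}{6 s^{2} + 6}, which equals f(s).

F(s) = \frac{15 \log{\left(3 s^{2} + 3 \right)} - 2 \sin{\left(\frac{s}{2} \right)} + 12 \cos{\left(2 s^{3} - \frac{3}{4} \right)}}{6} + C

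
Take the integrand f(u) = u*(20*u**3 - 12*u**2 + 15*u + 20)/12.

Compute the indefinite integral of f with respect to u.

A candidate is checked by its d/du: the result must match f(u).
Check: d/du[u**2*(4*u**3 - 3*u**2 + 5*u + 10)/12] = 5*u**4/3 - u**3 + 5*u**2/4 + 5*u/3, which equals f(u).

F(u) = u**2*(4*u**3 - 3*u**2 + 5*u + 10)/12 + C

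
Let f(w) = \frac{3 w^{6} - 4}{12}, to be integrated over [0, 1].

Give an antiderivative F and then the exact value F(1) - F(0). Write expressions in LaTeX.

Antiderivative: F(w) = \frac{w^{7}}{28} - \frac{w}{3}; value = - \frac{25}{84}

Whatever form F(w) takes, F'(w) = f(w) is non-negotiable.
F(w) = \frac{w^{7}}{28} - \frac{w}{3} is an antiderivative of f.
Check: d/dw[\frac{w^{7}}{28} - \frac{w}{3}] = \frac{w^{6}}{4} - \frac{1}{3}, which equals f(w).
F(1) = - \frac{25}{84}; F(0) = 0.
Integral = F(1) - F(0) = - \frac{25}{84}.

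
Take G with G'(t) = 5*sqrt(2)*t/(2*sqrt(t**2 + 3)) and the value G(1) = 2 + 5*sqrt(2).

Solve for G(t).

G(t) = 5*sqrt(2)*sqrt(t**2 + 3)/2 + 2

The substitution u = t**2/2 + 3/2 works: G'(t) is exactly (dG/du)*(du/dt) for that inner function.
A general antiderivative is 5*sqrt(t**2/2 + 3/2) + C.
The condition gives C = 2 + 5*sqrt(2) - (5*sqrt(2)) = 2.
So G(t) = 5*sqrt(2)*sqrt(t**2 + 3)/2 + 2.
Check: d/dt[5*sqrt(2)*sqrt(t**2 + 3)/2 + 2] = 5*sqrt(2)*t/(2*sqrt(t**2 + 3)) = G'(t).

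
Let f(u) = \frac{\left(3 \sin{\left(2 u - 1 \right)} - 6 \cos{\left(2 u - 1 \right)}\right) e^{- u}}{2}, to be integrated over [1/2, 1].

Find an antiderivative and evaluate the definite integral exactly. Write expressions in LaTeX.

Antiderivative: F(u) = - \frac{3 e^{- u} \sin{\left(2 u - 1 \right)}}{2}; value = - \frac{3 \sin{\left(1 \right)}}{2 e}

f has the shape v'r + vr' for v = - \frac{3 e^{- u}}{2} and r = \sin{\left(2 u - 1 \right)} — it is the derivative of the product v*r.
F(u) = - \frac{3 e^{- u} \sin{\left(2 u - 1 \right)}}{2} is an antiderivative of f.
Check: d/du[- \frac{3 e^{- u} \sin{\left(2 u - 1 \right)}}{2}] = \frac{\left(3 \sin{\left(2 u - 1 \right)} - 6 \cos{\left(2 u - 1 \right)}\right) e^{- u}}{2} = f(u).
F(1) = - \frac{3 \sin{\left(1 \right)}}{2 e}; F(1/2) = 0.
Integral = F(1) - F(1/2) = - \frac{3 \sin{\left(1 \right)}}{2 e}.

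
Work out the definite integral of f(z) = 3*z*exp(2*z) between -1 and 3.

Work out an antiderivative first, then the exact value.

Antiderivative: F(z) = (6*z - 3)*exp(2*z)/4; value = 9*exp(-2)/4 + 15*exp(6)/4

f has the shape u'v + uv' for u = 3*z/2 - 3/4 and v = exp(2*z) — it is the derivative of the product u*v.
F(z) = (6*z - 3)*exp(2*z)/4 is an antiderivative of f.
Check: d/dz[(6*z - 3)*exp(2*z)/4] = 3*z*exp(2*z) = f(z).
F(3) = 15*exp(6)/4; F(-1) = -9*exp(-2)/4.
Integral = F(3) - F(-1) = 9*exp(-2)/4 + 15*exp(6)/4.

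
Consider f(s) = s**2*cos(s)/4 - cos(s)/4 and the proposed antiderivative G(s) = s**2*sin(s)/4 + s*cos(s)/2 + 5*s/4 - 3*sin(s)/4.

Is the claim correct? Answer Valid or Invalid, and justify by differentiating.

d/ds[G] = s**2*cos(s)/4 - cos(s)/4 + 5/4
d/ds[G] - f(s) = 5/4 != 0.

Invalid: d/ds[G] - f = 5/4, which is not 0.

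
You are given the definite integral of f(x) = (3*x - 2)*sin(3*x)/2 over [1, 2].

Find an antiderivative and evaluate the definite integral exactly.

Since d/dx undoes antidifferentiation here, F'(x) = f(x) is required of F(x).
F(x) = -(3*x*cos(3*x) - sin(3*x) - 2*cos(3*x))/6 is an antiderivative of f.
Check: d/dx[-(3*x*cos(3*x) - sin(3*x) - 2*cos(3*x))/6] = 3*x*sin(3*x)/2 - sin(3*x), which equals f(x).
F(2) = -2*cos(6)/3 + sin(6)/6; F(1) = sin(3)/6 - cos(3)/6.
Integral = F(2) - F(1) = -2*cos(6)/3 + cos(3)/6 + sin(6)/6 - sin(3)/6.

Antiderivative: F(x) = -(3*x*cos(3*x) - sin(3*x) - 2*cos(3*x))/6; value = -2*cos(6)/3 + cos(3)/6 + sin(6)/6 - sin(3)/6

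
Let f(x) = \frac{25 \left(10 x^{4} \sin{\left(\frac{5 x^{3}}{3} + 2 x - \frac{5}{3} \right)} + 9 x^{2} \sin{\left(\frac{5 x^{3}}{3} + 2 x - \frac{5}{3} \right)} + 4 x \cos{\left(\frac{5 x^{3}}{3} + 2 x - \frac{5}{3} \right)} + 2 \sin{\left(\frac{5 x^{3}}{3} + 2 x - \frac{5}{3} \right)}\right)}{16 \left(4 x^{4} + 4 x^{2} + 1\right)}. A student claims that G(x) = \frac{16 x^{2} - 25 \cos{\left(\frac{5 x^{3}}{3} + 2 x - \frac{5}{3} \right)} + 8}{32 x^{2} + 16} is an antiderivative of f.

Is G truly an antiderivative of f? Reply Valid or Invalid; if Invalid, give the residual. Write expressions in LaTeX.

d/dx[G] = \frac{250 x^{4} \sin{\left(\frac{5 x^{3}}{3} + 2 x - \frac{5}{3} \right)} + 225 x^{2} \sin{\left(\frac{5 x^{3}}{3} + 2 x - \frac{5}{3} \right)} + 100 x \cos{\left(\frac{5 x^{3}}{3} + 2 x - \frac{5}{3} \right)} + 50 \sin{\left(\frac{5 x^{3}}{3} + 2 x - \frac{5}{3} \right)}}{64 x^{4} + 64 x^{2} + 16}
This equals f(x) exactly, so the claim holds.

Valid: G'(x) = f(x).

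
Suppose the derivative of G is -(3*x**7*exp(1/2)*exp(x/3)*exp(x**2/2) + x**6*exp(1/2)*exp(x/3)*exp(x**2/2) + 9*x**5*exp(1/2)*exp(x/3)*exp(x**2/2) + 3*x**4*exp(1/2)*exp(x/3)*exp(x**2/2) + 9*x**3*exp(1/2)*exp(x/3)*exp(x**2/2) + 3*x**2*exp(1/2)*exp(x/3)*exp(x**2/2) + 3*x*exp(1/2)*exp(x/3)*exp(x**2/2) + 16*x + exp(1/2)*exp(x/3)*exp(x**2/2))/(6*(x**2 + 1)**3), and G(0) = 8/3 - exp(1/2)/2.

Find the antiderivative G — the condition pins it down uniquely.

For G(x) to be correct, d/dx[G] must agree with the stated G'(x) identically.
A general antiderivative is -exp(x**2/2 + x/3 + 1/2)/2 + 2/(3*(x**4 + 2*x**2 + 1)) + C.
The condition gives C = 8/3 - exp(1/2)/2 - (2/3 - exp(1/2)/2) = 2.
So G(x) = (12*x**4 + 24*x**2 - 3*(x**4 + 2*x**2 + 1)*exp(x**2/2 + x/3 + 1/2) + 16)/(6*(x**4 + 2*x**2 + 1)).
Check: d/dx[(12*x**4 + 24*x**2 - 3*(x**4 + 2*x**2 + 1)*exp(x**2/2 + x/3 + 1/2) + 16)/(6*(x**4 + 2*x**2 + 1))] = (-3*x**7*exp(1/2)*exp(x/3)*exp(x**2/2) - x**6*exp(1/2)*exp(x/3)*exp(x**2/2) - 9*x**5*exp(1/2)*exp(x/3)*exp(x**2/2) - 3*x**4*exp(1/2)*exp(x/3)*exp(x**2/2) - 9*x**3*exp(1/2)*exp(x/3)*exp(x**2/2) - 3*x**2*exp(1/2)*exp(x/3)*exp(x**2/2) - 3*x*exp(1/2)*exp(x/3)*exp(x**2/2) - 16*x - exp(1/2)*exp(x/3)*exp(x**2/2))/(6*x**6 + 18*x**4 + 18*x**2 + 6), which equals G'(x).

G(x) = (12*x**4 + 24*x**2 - 3*(x**4 + 2*x**2 + 1)*exp(x**2/2 + x/3 + 1/2) + 16)/(6*(x**4 + 2*x**2 + 1))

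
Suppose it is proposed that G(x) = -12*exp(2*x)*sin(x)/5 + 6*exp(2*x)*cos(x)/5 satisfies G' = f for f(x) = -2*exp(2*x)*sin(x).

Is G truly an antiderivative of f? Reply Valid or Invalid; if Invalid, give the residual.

Invalid: d/dx[G] - f = -4*exp(2*x)*sin(x), which is not 0.

d/dx[G] = -6*exp(2*x)*sin(x)
d/dx[G] - f(x) = -4*exp(2*x)*sin(x) != 0.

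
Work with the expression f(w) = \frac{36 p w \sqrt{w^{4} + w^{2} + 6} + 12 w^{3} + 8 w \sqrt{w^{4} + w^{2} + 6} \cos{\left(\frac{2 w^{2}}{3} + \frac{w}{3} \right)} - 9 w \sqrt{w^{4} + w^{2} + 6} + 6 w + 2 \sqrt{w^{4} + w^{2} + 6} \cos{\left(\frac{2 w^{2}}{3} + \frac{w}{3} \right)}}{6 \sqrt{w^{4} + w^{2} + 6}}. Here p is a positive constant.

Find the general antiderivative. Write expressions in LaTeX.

Any candidate F(w) must reproduce f(w) exactly when differentiated.
Check: d/dw[3 p w^{2} - \frac{3 w^{2}}{4} + \sqrt{w^{4} + w^{2} + 6} + \sin{\left(\frac{2 w^{2}}{3} + \frac{w}{3} \right)}] = \frac{36 p w \sqrt{w^{4} + w^{2} + 6} + 12 w^{3} + 8 w \sqrt{w^{4} + w^{2} + 6} \cos{\left(\frac{2 w^{2}}{3} + \frac{w}{3} \right)} - 9 w \sqrt{w^{4} + w^{2} + 6} + 6 w + 2 \sqrt{w^{4} + w^{2} + 6} \cos{\left(\frac{2 w^{2}}{3} + \frac{w}{3} \right)}}{6 \sqrt{w^{4} + w^{2} + 6}} = f(w).

F(w) = 3 p w^{2} - \frac{3 w^{2}}{4} + \sqrt{w^{4} + w^{2} + 6} + \sin{\left(\frac{2 w^{2}}{3} + \frac{w}{3} \right)} + C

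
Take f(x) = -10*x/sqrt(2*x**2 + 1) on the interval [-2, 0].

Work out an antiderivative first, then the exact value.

Antiderivative: F(x) = -5*sqrt(2*x**2 + 1); value = 10

The substitution u = 2*x**2 + 1 works: f is exactly (dF/du)*(du/dx) for that inner function.
F(x) = -5*sqrt(2*x**2 + 1) is an antiderivative of f.
Check: d/dx[-5*sqrt(2*x**2 + 1)] = -10*x/sqrt(2*x**2 + 1) = f(x).
F(0) = -5; F(-2) = -15.
Integral = F(0) - F(-2) = 10.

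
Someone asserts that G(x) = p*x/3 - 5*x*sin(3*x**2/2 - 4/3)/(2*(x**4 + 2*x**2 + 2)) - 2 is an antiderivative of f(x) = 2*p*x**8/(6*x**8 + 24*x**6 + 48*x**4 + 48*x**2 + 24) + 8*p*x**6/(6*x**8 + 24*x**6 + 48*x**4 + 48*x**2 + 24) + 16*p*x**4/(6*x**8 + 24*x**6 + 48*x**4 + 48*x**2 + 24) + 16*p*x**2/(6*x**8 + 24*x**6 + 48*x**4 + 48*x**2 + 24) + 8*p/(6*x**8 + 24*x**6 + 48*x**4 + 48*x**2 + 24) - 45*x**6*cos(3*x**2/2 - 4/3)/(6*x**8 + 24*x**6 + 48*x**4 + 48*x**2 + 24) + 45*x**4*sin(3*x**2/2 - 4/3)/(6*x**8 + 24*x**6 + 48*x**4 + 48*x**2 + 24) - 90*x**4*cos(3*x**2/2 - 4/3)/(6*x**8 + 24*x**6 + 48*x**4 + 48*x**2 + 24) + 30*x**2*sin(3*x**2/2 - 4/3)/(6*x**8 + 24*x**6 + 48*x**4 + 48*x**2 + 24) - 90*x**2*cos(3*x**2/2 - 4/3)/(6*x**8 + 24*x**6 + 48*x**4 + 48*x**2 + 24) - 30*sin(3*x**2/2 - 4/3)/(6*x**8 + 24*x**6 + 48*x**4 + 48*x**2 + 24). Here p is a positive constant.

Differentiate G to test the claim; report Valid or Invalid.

d/dx[G] = (2*p*x**8 + 8*p*x**6 + 16*p*x**4 + 16*p*x**2 + 8*p - 45*x**6*cos(3*x**2/2 - 4/3) + 45*x**4*sin(3*x**2/2 - 4/3) - 90*x**4*cos(3*x**2/2 - 4/3) + 30*x**2*sin(3*x**2/2 - 4/3) - 90*x**2*cos(3*x**2/2 - 4/3) - 30*sin(3*x**2/2 - 4/3))/(6*x**8 + 24*x**6 + 48*x**4 + 48*x**2 + 24)
This equals f(x) exactly, so the claim holds.

Valid - the claim checks out under differentiation.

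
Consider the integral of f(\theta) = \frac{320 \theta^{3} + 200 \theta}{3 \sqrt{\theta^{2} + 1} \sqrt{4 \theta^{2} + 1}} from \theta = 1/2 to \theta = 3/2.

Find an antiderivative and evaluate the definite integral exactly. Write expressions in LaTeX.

Recognize the product-rule pattern: f = u'v + uv' with u = \frac{20 \sqrt{4 \theta^{2} + 1}}{3}, v = \sqrt{4 \theta^{2} + 4}, so integration by parts undoes it.
F(\theta) = \frac{20 \sqrt{4 \theta^{2} + 1} \sqrt{4 \theta^{2} + 4}}{3} is an antiderivative of f.
Check: d/d\theta[\frac{20 \sqrt{4 \theta^{2} + 1} \sqrt{4 \theta^{2} + 4}}{3}] = \frac{320 \theta^{3} + 200 \theta}{3 \sqrt{\theta^{2} + 1} \sqrt{4 \theta^{2} + 1}} = f(\theta).
F(3/2) = \frac{20 \sqrt{130}}{3}; F(1/2) = \frac{20 \sqrt{10}}{3}.
Integral = F(3/2) - F(1/2) = - \frac{20 \sqrt{10}}{3} + \frac{20 \sqrt{130}}{3}.

Antiderivative: F(\theta) = \frac{20 \sqrt{4 \theta^{2} + 1} \sqrt{4 \theta^{2} + 4}}{3}; value = - \frac{20 \sqrt{10}}{3} + \frac{20 \sqrt{130}}{3}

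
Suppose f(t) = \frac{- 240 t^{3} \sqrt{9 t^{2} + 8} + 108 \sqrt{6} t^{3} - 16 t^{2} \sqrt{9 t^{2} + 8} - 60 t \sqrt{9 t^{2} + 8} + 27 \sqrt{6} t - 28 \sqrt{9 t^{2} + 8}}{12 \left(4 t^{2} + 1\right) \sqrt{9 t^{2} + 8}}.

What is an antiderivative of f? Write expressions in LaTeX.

An antiderivative is F(t) = - \frac{5 t^{2}}{2} - \frac{t}{3} + \frac{3 \sqrt{\frac{3 t^{2}}{2} + \frac{4}{3}}}{2} - \operatorname{atan}{\left(2 t \right)}.

Any candidate F(t) must reproduce f(t) exactly when differentiated.
Check: d/dt[- \frac{5 t^{2}}{2} - \frac{t}{3} + \frac{3 \sqrt{\frac{3 t^{2}}{2} + \frac{4}{3}}}{2} - \operatorname{atan}{\left(2 t \right)}] = \frac{- 240 t^{3} \sqrt{9 t^{2} + 8} + 108 \sqrt{6} t^{3} - 16 t^{2} \sqrt{9 t^{2} + 8} - 60 t \sqrt{9 t^{2} + 8} + 27 \sqrt{6} t - 28 \sqrt{9 t^{2} + 8}}{48 t^{2} \sqrt{9 t^{2} + 8} + 12 \sqrt{9 t^{2} + 8}}, which equals f(t).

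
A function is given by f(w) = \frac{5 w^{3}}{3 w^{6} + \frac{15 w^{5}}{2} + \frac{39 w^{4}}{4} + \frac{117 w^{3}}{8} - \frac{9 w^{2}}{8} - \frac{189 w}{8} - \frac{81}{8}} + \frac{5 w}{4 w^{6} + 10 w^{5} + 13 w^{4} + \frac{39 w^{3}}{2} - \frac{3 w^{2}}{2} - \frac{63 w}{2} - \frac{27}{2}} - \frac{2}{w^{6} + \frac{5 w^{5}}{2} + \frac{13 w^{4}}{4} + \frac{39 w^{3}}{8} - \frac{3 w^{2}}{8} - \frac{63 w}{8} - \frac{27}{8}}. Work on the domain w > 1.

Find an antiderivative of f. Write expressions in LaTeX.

Factor the denominator (3 \left(w - 1\right) \left(2 w + 1\right) \left(2 w + 3\right)^{2} \left(w^{2} + 3\right)) and decompose: f = - \frac{501 w - 1063}{3822 \left(w^{2} + 3\right)} - \frac{3488}{3675 \left(2 w + 3\right)} - \frac{304}{105 \left(2 w + 3\right)^{2}} + \frac{136}{117 \left(2 w + 1\right)} + \frac{11}{450 \left(w - 1\right)}; each piece integrates to a log, atan, or power term.
Check: d/dw[\frac{11 \log{\left(w - 1 \right)}}{450} + \frac{68 \log{\left(w + \frac{1}{2} \right)}}{117} - \frac{1744 \log{\left(w + \frac{3}{2} \right)}}{3675} - \frac{167 \log{\left(w^{2} + 3 \right)}}{2548} + \frac{1063 \sqrt{3} \operatorname{atan}{\left(\frac{\sqrt{3} w}{3} \right)}}{11466} + \frac{152}{210 w + 315}] = \frac{40 w^{3} + 30 w - 48}{24 w^{6} + 60 w^{5} + 78 w^{4} + 117 w^{3} - 9 w^{2} - 189 w - 81}, which equals f(w).

An antiderivative is F(w) = \frac{11 \log{\left(w - 1 \right)}}{450} + \frac{68 \log{\left(w + \frac{1}{2} \right)}}{117} - \frac{1744 \log{\left(w + \frac{3}{2} \right)}}{3675} - \frac{167 \log{\left(w^{2} + 3 \right)}}{2548} + \frac{1063 \sqrt{3} \operatorname{atan}{\left(\frac{\sqrt{3} w}{3} \right)}}{11466} + \frac{152}{210 w + 315}.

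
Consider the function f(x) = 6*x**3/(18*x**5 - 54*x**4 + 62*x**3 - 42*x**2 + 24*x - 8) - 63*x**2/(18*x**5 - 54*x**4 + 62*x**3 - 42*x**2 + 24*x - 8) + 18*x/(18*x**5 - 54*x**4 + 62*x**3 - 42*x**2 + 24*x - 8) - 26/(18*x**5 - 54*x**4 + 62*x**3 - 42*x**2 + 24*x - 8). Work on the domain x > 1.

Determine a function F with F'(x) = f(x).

An antiderivative is F(x) = (2*x**2*atan(3*x/2) - 4*x*atan(3*x/2) + 2*atan(3*x/2) + 5)/(4*x**2 - 8*x + 4).

The integrand splits into summands that can be handled one at a time.
Check: d/dx[(2*x**2*atan(3*x/2) - 4*x*atan(3*x/2) + 2*atan(3*x/2) + 5)/(4*x**2 - 8*x + 4)] = (6*x**3 - 63*x**2 + 18*x - 26)/(18*x**5 - 54*x**4 + 62*x**3 - 42*x**2 + 24*x - 8), which equals f(x).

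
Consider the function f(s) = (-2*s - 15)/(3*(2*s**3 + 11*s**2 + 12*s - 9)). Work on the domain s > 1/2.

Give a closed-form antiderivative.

An antiderivative is F(s) = (-32*(s + 3)*log(s - 1/2) + 32*(s + 3)*log(s + 3) - 63)/(147*(s + 3)).

The denominator factors as 3*(s + 3)**2*(2*s - 1); partial fractions split f into directly integrable pieces: -64/(147*(2*s - 1)) + 32/(147*(s + 3)) + 3/(7*(s + 3)**2).
Check: d/ds[(-32*(s + 3)*log(s - 1/2) + 32*(s + 3)*log(s + 3) - 63)/(147*(s + 3))] = (-2*s - 15)/(6*s**3 + 33*s**2 + 36*s - 27), which equals f(s).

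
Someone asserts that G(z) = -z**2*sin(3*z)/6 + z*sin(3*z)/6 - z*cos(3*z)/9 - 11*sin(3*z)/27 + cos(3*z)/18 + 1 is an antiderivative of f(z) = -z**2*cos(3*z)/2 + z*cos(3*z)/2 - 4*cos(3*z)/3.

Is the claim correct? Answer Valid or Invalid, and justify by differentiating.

d/dz[G] = -z**2*cos(3*z)/2 + z*cos(3*z)/2 - 4*cos(3*z)/3
This equals f(z) exactly, so the claim holds.

Valid - differentiating G returns exactly f.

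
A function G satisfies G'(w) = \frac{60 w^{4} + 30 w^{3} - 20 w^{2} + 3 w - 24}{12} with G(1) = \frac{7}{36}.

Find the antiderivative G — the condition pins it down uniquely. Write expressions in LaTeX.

G(w) = w^{5} + \frac{5 w^{4}}{8} - \frac{5 w^{3}}{9} + \frac{w^{2}}{8} - 2 w + 1

Since d/dw undoes antidifferentiation here, G(w) must give back the stated G'(w).
A general antiderivative is w^{5} + \frac{5 w^{4}}{8} - \frac{5 w^{3}}{9} + \frac{w^{2}}{8} - 2 w + C.
The condition gives C = \frac{7}{36} - (- \frac{29}{36}) = 1.
So G(w) = w^{5} + \frac{5 w^{4}}{8} - \frac{5 w^{3}}{9} + \frac{w^{2}}{8} - 2 w + 1.
Check: d/dw[w^{5} + \frac{5 w^{4}}{8} - \frac{5 w^{3}}{9} + \frac{w^{2}}{8} - 2 w + 1] = 5 w^{4} + \frac{5 w^{3}}{2} - \frac{5 w^{2}}{3} + \frac{w}{4} - 2, which equals G'(w).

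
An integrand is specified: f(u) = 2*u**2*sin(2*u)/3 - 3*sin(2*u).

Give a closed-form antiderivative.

An antiderivative is F(u) = (-u**2*cos(2*u) + u*sin(2*u) + 5*cos(2*u))/3.

The integrand splits into summands that can be handled one at a time.
Check: d/du[(-u**2*cos(2*u) + u*sin(2*u) + 5*cos(2*u))/3] = 2*u**2*sin(2*u)/3 - 3*sin(2*u) = f(u).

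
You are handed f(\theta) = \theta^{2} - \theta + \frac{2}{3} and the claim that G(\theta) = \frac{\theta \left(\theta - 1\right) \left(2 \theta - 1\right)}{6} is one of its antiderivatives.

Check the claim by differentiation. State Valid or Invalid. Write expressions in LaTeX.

Invalid: d/d\theta[G] - f = - \frac{1}{2}, which is not 0.

d/d\theta[G] = \theta^{2} - \theta + \frac{1}{6}
d/d\theta[G] - f(\theta) = - \frac{1}{2} != 0.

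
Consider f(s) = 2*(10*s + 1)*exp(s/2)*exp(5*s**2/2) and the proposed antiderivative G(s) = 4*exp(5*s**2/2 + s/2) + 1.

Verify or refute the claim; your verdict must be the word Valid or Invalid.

d/ds[G] = 20*s*exp(s/2)*exp(5*s**2/2) + 2*exp(s/2)*exp(5*s**2/2)
This equals f(s) exactly, so the claim holds.

Valid - the claim checks out under differentiation.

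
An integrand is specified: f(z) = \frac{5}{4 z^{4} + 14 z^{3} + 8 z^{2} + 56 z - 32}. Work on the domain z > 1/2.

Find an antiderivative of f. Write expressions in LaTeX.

An antiderivative is F(z) = \frac{160 \log{\left(z - \frac{1}{2} \right)} - 34 \log{\left(z + 4 \right)} - 63 \log{\left(z^{2} + 4 \right)} - 108 \operatorname{atan}{\left(\frac{z}{2} \right)}}{2448}.

Factor the denominator (2 \left(z + 4\right) \left(2 z - 1\right) \left(z^{2} + 4\right)) and decompose: f = - \frac{7 z + 12}{136 \left(z^{2} + 4\right)} + \frac{20}{153 \left(2 z - 1\right)} - \frac{1}{72 \left(z + 4\right)}; each piece integrates to a log, atan, or power term.
Check: d/dz[\frac{160 \log{\left(z - \frac{1}{2} \right)} - 34 \log{\left(z + 4 \right)} - 63 \log{\left(z^{2} + 4 \right)} - 108 \operatorname{atan}{\left(\frac{z}{2} \right)}}{2448}] = \frac{5}{4 z^{4} + 14 z^{3} + 8 z^{2} + 56 z - 32} = f(z).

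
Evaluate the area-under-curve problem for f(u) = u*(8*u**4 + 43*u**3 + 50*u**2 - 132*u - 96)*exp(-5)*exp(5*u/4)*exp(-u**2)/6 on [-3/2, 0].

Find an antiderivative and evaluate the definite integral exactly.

Recognize the product-rule pattern: f = v'r + vr' with v = -2*u**2 - 3*(2*u**2/3 + 2*u)**2/2, r = exp(-u**2 + 5*u/4 - 5), so integration by parts undoes it.
F(u) = 2*u**2*(-(u + 3)**2 - 3)*exp(-u**2 + 5*u/4 - 5)/3 is an antiderivative of f.
Check: d/du[2*u**2*(-(u + 3)**2 - 3)*exp(-u**2 + 5*u/4 - 5)/3] = (8*u**5 + 43*u**4 + 50*u**3 - 132*u**2 - 96*u)*exp(-5)*exp(5*u/4)*exp(-u**2)/6, which equals f(u).
F(0) = 0; F(-3/2) = -63*exp(-73/8)/8.
Integral = F(0) - F(-3/2) = 63*exp(-73/8)/8.

Antiderivative: F(u) = 2*u**2*(-(u + 3)**2 - 3)*exp(-u**2 + 5*u/4 - 5)/3; value = 63*exp(-73/8)/8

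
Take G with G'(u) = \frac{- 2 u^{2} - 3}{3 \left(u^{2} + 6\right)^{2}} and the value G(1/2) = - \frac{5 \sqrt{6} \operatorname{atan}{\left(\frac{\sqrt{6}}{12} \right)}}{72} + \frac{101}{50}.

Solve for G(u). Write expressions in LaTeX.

G(u) = - \frac{5 \sqrt{6} u^{2} \operatorname{atan}{\left(\frac{\sqrt{6} u}{6} \right)} - 144 u^{2} - 18 u + 30 \sqrt{6} \operatorname{atan}{\left(\frac{\sqrt{6} u}{6} \right)} - 864}{72 \left(u^{2} + 6\right)}

The proposed G(u) is checked by its d/du: the result must match the given G'(u).
A general antiderivative is \frac{u}{4 u^{2} + 24} - \frac{5 \sqrt{6} \operatorname{atan}{\left(\frac{\sqrt{6} u}{6} \right)}}{72} + C.
The condition gives C = - \frac{5 \sqrt{6} \operatorname{atan}{\left(\frac{\sqrt{6}}{12} \right)}}{72} + \frac{101}{50} - (- \frac{5 \sqrt{6} \operatorname{atan}{\left(\frac{\sqrt{6}}{12} \right)}}{72} + \frac{1}{50}) = 2.
So G(u) = - \frac{5 \sqrt{6} u^{2} \operatorname{atan}{\left(\frac{\sqrt{6} u}{6} \right)} - 144 u^{2} - 18 u + 30 \sqrt{6} \operatorname{atan}{\left(\frac{\sqrt{6} u}{6} \right)} - 864}{72 \left(u^{2} + 6\right)}.
Check: d/du[- \frac{5 \sqrt{6} u^{2} \operatorname{atan}{\left(\frac{\sqrt{6} u}{6} \right)} - 144 u^{2} - 18 u + 30 \sqrt{6} \operatorname{atan}{\left(\frac{\sqrt{6} u}{6} \right)} - 864}{72 \left(u^{2} + 6\right)}] = \frac{- 2 u^{2} - 3}{3 u^{4} + 36 u^{2} + 108}, which equals G'(u).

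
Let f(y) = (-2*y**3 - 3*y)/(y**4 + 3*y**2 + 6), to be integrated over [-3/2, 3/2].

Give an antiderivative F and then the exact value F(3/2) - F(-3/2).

f matches the chain-rule pattern g'(h)*h' with inner function h(y) = y**4/3 + y**2 + 2; substituting u = h(y) collapses the integral.
F(y) = -log(y**4/3 + y**2 + 2)/2 is an antiderivative of f.
Check: d/dy[-log(y**4/3 + y**2 + 2)/2] = (-2*y**3 - 3*y)/(y**4 + 3*y**2 + 6) = f(y).
F(3/2) = -log(95/16)/2; F(-3/2) = -log(95/16)/2.
Integral = F(3/2) - F(-3/2) = 0.

Antiderivative: F(y) = -log(y**4/3 + y**2 + 2)/2; value = 0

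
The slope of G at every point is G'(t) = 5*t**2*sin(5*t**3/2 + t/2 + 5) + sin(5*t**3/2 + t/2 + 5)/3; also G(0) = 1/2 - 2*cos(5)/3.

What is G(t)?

The substitution u = 5*t**3/2 + t/2 + 5 works: G'(t) is exactly (dG/du)*(du/dt) for that inner function.
A general antiderivative is -2*cos(5*t**3/2 + t/2 + 5)/3 + C.
The condition gives C = 1/2 - 2*cos(5)/3 - (-2*cos(5)/3) = 1/2.
So G(t) = 1/2 - 2*cos(5*t**3/2 + t/2 + 5)/3.
Check: d/dt[1/2 - 2*cos(5*t**3/2 + t/2 + 5)/3] = 5*t**2*sin(5*t**3/2 + t/2 + 5) + sin(5*t**3/2 + t/2 + 5)/3 = G'(t).

G(t) = 1/2 - 2*cos(5*t**3/2 + t/2 + 5)/3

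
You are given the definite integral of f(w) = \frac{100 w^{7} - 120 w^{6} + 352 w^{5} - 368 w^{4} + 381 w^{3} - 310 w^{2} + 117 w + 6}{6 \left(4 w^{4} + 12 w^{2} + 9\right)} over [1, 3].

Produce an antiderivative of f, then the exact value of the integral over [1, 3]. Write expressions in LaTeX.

Antiderivative: F(w) = \frac{4 w}{3 \left(2 w^{2} + 3\right)} + \frac{2 \left(\frac{5 w^{2}}{4} - w + \frac{1}{4}\right)^{2}}{3}; value = \frac{5032}{105}

A candidate is checked by its d/dw: the result must match f(w).
F(w) = \frac{4 w}{3 \left(2 w^{2} + 3\right)} + \frac{2 \left(\frac{5 w^{2}}{4} - w + \frac{1}{4}\right)^{2}}{3} is an antiderivative of f.
Check: d/dw[\frac{4 w}{3 \left(2 w^{2} + 3\right)} + \frac{2 \left(\frac{5 w^{2}}{4} - w + \frac{1}{4}\right)^{2}}{3}] = \frac{100 w^{7} - 120 w^{6} + 352 w^{5} - 368 w^{4} + 381 w^{3} - 310 w^{2} + 117 w + 6}{24 w^{4} + 72 w^{2} + 54}, which equals f(w).
F(3) = \frac{677}{14}; F(1) = \frac{13}{30}.
Integral = F(3) - F(1) = \frac{5032}{105}.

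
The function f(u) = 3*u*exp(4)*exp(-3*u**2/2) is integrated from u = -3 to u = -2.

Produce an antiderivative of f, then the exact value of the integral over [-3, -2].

Antiderivative: F(u) = -exp(4)*exp(-3*u**2/2); value = -exp(-2) + exp(-19/2)

f matches the chain-rule pattern g'(h)*h' with inner function h(u) = 4 - 3*u**2/2; substituting w = h(u) collapses the integral.
F(u) = -exp(4)*exp(-3*u**2/2) is an antiderivative of f.
Check: d/du[-exp(4)*exp(-3*u**2/2)] = 3*u*exp(4)*exp(-3*u**2/2) = f(u).
F(-2) = -exp(-2); F(-3) = -exp(-19/2).
Integral = F(-2) - F(-3) = -exp(-2) + exp(-19/2).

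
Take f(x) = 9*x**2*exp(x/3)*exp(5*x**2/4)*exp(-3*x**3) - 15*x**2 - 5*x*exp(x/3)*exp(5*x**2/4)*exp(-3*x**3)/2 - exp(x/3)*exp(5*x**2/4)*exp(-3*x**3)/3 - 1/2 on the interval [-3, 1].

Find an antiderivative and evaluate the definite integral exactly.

Antiderivative: F(x) = -(30*x**3 + 3*x + 6*exp(x/3)*exp(5*x**2/4)*exp(-3*x**3) - 2)/6; value = -142 - exp(-17/12) + exp(365/4)

The integrand splits into summands that can be handled one at a time.
F(x) = -(30*x**3 + 3*x + 6*exp(x/3)*exp(5*x**2/4)*exp(-3*x**3) - 2)/6 is an antiderivative of f.
Check: d/dx[-(30*x**3 + 3*x + 6*exp(x/3)*exp(5*x**2/4)*exp(-3*x**3) - 2)/6] = (54*x**2*exp(x/3)*exp(5*x**2/4) - 90*x**2*exp(3*x**3) - 15*x*exp(x/3)*exp(5*x**2/4) - 2*exp(x/3)*exp(5*x**2/4) - 3*exp(3*x**3))*exp(-3*x**3)/6, which equals f(x).
F(1) = -31/6 - exp(-17/12); F(-3) = 821/6 - exp(365/4).
Integral = F(1) - F(-3) = -142 - exp(-17/12) + exp(365/4).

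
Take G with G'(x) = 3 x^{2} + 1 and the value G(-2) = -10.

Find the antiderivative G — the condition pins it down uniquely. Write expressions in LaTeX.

A first test for any G(x): its x-derivative must equal the given G'(x).
A general antiderivative is x^{3} + x + C.
The condition gives C = -10 - (-10) = 0.
So G(x) = x^{3} + x.
Check: d/dx[x^{3} + x] = 3 x^{2} + 1 = G'(x).

G(x) = x^{3} + x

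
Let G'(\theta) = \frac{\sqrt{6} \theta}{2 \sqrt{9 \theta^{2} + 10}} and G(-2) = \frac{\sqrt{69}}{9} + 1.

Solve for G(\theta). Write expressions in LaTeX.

G'(\theta) matches the chain-rule pattern g'(h)*h' with inner function h(\theta) = \frac{3 \theta^{2}}{2} + \frac{5}{3}; substituting u = h(\theta) collapses the integral.
A general antiderivative is \frac{\sqrt{\frac{3 \theta^{2}}{2} + \frac{5}{3}}}{3} + C.
The condition gives C = \frac{\sqrt{69}}{9} + 1 - (\frac{\sqrt{69}}{9}) = 1.
So G(\theta) = \frac{\sqrt{6} \sqrt{9 \theta^{2} + 10} + 18}{18}.
Check: d/d\theta[\frac{\sqrt{6} \sqrt{9 \theta^{2} + 10} + 18}{18}] = \frac{\sqrt{6} \theta}{2 \sqrt{9 \theta^{2} + 10}} = G'(\theta).

G(\theta) = \frac{\sqrt{6} \sqrt{9 \theta^{2} + 10} + 18}{18}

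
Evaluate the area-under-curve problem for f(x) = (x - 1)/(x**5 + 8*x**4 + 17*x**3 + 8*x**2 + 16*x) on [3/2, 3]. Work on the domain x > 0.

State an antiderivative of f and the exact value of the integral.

The denominator factors as x*(x + 4)**2*(x**2 + 1); partial fractions split f into directly integrable pieces: (7*x + 23)/(289*(x**2 + 1)) + 177/(4624*(x + 4)) + 5/(68*(x + 4)**2) - 1/(16*x).
F(x) = (-289*x*log(x) + 177*x*log(x + 4) + 56*x*log(x**2 + 1) + 368*x*atan(x) - 1156*log(x) + 708*log(x + 4) + 224*log(x**2 + 1) + 1472*atan(x) - 340)/(4624*x + 18496) is an antiderivative of f.
Check: d/dx[(-289*x*log(x) + 177*x*log(x + 4) + 56*x*log(x**2 + 1) + 368*x*atan(x) - 1156*log(x) + 708*log(x + 4) + 224*log(x**2 + 1) + 1472*atan(x) - 340)/(4624*x + 18496)] = (x - 1)/(x**5 + 8*x**4 + 17*x**3 + 8*x**2 + 16*x) = f(x).
F(3) = -log(3)/16 - 5/476 + 7*log(10)/578 + 177*log(7)/4624 + 23*atan(3)/289; F(3/2) = -log(3/2)/16 - 5/374 + 7*log(13/4)/578 + 177*log(11/2)/4624 + 23*atan(3/2)/289.
Integral = F(3) - F(3/2) = -23*atan(3/2)/289 - log(3)/16 - 177*log(11/2)/4624 - 7*log(13/4)/578 + 15/5236 + log(3/2)/16 + 7*log(10)/578 + 177*log(7)/4624 + 23*atan(3)/289.

Antiderivative: F(x) = (-289*x*log(x) + 177*x*log(x + 4) + 56*x*log(x**2 + 1) + 368*x*atan(x) - 1156*log(x) + 708*log(x + 4) + 224*log(x**2 + 1) + 1472*atan(x) - 340)/(4624*x + 18496); value = -23*atan(3/2)/289 - log(3)/16 - 177*log(11/2)/4624 - 7*log(13/4)/578 + 15/5236 + log(3/2)/16 + 7*log(10)/578 + 177*log(7)/4624 + 23*atan(3)/289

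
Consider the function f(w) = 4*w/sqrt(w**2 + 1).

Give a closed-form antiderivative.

An antiderivative is F(w) = 4*sqrt(w**2 + 1).

The substitution u = w**2 + 1 works: f is exactly (dF/du)*(du/dw) for that inner function.
Check: d/dw[4*sqrt(w**2 + 1)] = 4*w/sqrt(w**2 + 1) = f(w).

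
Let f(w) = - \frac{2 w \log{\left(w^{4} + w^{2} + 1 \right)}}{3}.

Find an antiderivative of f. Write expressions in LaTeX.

An antiderivative is F(w) = - \frac{w^{2} \log{\left(w^{4} + w^{2} + 1 \right)}}{3} + \frac{2 w^{2}}{3} - \frac{\log{\left(w^{4} + w^{2} + 1 \right)}}{6} - \frac{\sqrt{3} \operatorname{atan}{\left(\frac{2 \sqrt{3} w^{2}}{3} + \frac{\sqrt{3}}{3} \right)}}{3}.

Since d/dw undoes antidifferentiation here, F'(w) = f(w) is required of F(w).
Check: d/dw[- \frac{w^{2} \log{\left(w^{4} + w^{2} + 1 \right)}}{3} + \frac{2 w^{2}}{3} - \frac{\log{\left(w^{4} + w^{2} + 1 \right)}}{6} - \frac{\sqrt{3} \operatorname{atan}{\left(\frac{2 \sqrt{3} w^{2}}{3} + \frac{\sqrt{3}}{3} \right)}}{3}] = - \frac{2 w \log{\left(w^{4} + w^{2} + 1 \right)}}{3} = f(w).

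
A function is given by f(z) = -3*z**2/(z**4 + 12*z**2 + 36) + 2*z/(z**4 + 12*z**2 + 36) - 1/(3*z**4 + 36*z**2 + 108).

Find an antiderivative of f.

An antiderivative is F(z) = -(36 - 53*z)/(36*z**2 + 216) - 55*sqrt(6)*atan(sqrt(6)*z/6)/216.

Integrate term by term and add the pieces.
Check: d/dz[-(36 - 53*z)/(36*z**2 + 216) - 55*sqrt(6)*atan(sqrt(6)*z/6)/216] = (-9*z**2 + 6*z - 1)/(3*z**4 + 36*z**2 + 108), which equals f(z).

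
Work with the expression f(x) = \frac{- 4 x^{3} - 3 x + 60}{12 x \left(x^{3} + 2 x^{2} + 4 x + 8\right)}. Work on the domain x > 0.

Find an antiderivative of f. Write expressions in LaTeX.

An antiderivative is F(x) = \frac{5 \log{\left(x \right)}}{8} - \frac{49 \log{\left(x + 2 \right)}}{96} - \frac{43 \log{\left(x^{2} + 4 \right)}}{192} - \frac{17 \operatorname{atan}{\left(\frac{x}{2} \right)}}{96}.

Factor the denominator (12 x \left(x + 2\right) \left(x^{2} + 4\right)) and decompose: f = - \frac{43 x + 34}{96 \left(x^{2} + 4\right)} - \frac{49}{96 \left(x + 2\right)} + \frac{5}{8 x}; each piece integrates to a log, atan, or power term.
Check: d/dx[\frac{5 \log{\left(x \right)}}{8} - \frac{49 \log{\left(x + 2 \right)}}{96} - \frac{43 \log{\left(x^{2} + 4 \right)}}{192} - \frac{17 \operatorname{atan}{\left(\frac{x}{2} \right)}}{96}] = \frac{- 4 x^{3} - 3 x + 60}{12 x^{4} + 24 x^{3} + 48 x^{2} + 96 x}, which equals f(x).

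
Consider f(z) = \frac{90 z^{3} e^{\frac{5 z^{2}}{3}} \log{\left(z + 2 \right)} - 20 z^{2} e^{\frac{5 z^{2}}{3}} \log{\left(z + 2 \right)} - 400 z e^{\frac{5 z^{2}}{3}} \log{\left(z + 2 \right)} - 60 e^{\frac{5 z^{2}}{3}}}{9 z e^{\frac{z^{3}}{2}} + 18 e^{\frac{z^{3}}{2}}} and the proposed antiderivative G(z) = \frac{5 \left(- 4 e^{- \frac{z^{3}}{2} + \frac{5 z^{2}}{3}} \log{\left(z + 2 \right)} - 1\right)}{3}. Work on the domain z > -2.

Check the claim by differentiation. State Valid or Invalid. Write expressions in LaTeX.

d/dz[G] = \frac{90 z^{3} e^{\frac{5 z^{2}}{3}} e^{- \frac{z^{3}}{2}} \log{\left(z + 2 \right)} - 20 z^{2} e^{\frac{5 z^{2}}{3}} e^{- \frac{z^{3}}{2}} \log{\left(z + 2 \right)} - 400 z e^{\frac{5 z^{2}}{3}} e^{- \frac{z^{3}}{2}} \log{\left(z + 2 \right)} - 60 e^{\frac{5 z^{2}}{3}} e^{- \frac{z^{3}}{2}}}{9 z + 18}
This equals f(z) exactly, so the claim holds.

Valid. The derivative of G reproduces f.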